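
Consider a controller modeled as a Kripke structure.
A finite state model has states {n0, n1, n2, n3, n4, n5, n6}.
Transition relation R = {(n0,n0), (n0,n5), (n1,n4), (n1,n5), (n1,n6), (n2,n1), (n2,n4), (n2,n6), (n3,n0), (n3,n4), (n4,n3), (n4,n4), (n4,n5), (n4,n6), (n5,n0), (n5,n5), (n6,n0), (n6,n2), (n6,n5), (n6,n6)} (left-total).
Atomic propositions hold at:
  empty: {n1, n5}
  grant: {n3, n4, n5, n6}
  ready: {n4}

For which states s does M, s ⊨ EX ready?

{n1, n2, n3, n4}

Sat(EX ready) = {s : some successor in {n4}} = {n1, n2, n3, n4}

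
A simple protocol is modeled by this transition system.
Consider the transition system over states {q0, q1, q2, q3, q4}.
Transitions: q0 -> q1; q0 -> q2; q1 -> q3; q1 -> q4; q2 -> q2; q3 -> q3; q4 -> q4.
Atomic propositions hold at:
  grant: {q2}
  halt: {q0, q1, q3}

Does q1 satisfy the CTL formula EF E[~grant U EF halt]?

Yes

Sat(~grant) = {q0, q1, q3, q4}
EF halt: least fixpoint, start Z0 = {q0, q1, q3}, add states with some successor in Z. Already a fixed point.
Sat(EF halt) = {q0, q1, q3}
E[~grant U EF halt]: least fixpoint, start Z0 = Sat(EF halt) = {q0, q1, q3}, add states in Sat(~grant) with some successor in Z. Already a fixed point.
Sat(E[~grant U EF halt]) = {q0, q1, q3}
EF E[~grant U EF halt]: least fixpoint, start Z0 = {q0, q1, q3}, add states with some successor in Z. Already a fixed point.
Sat(EF E[~grant U EF halt]) = {q0, q1, q3}
q1 ∈ Sat(EF E[~grant U EF halt]) = {q0, q1, q3}, so the formula holds at q1.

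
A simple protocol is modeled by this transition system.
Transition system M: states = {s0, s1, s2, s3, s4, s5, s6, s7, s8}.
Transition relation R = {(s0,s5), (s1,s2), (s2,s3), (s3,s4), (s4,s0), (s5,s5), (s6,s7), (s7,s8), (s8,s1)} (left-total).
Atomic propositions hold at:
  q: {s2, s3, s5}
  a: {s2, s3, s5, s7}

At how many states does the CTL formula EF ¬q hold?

8

Sat(¬q) = {s0, s1, s4, s6, s7, s8}
EF ¬q: least fixpoint, start Z0 = {s0, s1, s4, s6, s7, s8}, add states with some successor in Z. Z1 = {s0, s1, s3, s4, s6, s7, s8}; Z2 = {s0, s1, s2, s3, s4, s6, s7, s8}; fixed.
Sat(EF ¬q) = {s0, s1, s2, s3, s4, s6, s7, s8}
|Sat(EF ¬q)| = |{s0, s1, s2, s3, s4, s6, s7, s8}| = 8.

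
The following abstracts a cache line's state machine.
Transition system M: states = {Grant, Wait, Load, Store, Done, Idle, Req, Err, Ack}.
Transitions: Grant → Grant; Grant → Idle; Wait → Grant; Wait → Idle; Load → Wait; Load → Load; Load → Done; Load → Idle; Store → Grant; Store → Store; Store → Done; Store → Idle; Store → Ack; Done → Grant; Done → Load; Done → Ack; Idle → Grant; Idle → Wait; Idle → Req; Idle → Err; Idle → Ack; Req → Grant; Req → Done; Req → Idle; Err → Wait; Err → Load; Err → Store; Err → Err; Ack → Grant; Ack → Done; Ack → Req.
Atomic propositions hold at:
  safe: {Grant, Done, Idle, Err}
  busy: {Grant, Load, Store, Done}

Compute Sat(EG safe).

EG safe: greatest fixpoint, start Z0 = {Grant, Done, Idle, Err}, keep only states in Sat with some successor in Z. Already a fixed point.
Sat(EG safe) = {Grant, Done, Idle, Err}

{Grant, Done, Idle, Err}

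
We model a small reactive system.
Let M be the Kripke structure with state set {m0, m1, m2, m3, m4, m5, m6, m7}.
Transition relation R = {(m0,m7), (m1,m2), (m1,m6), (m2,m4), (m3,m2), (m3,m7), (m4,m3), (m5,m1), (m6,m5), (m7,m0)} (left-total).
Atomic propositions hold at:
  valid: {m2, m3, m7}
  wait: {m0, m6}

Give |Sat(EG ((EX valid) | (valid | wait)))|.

Sat(EX valid) = {s : some successor in {m2, m3, m7}} = {m0, m1, m3, m4}
Sat(valid | wait) = {m0, m2, m3, m6, m7}
Sat((EX valid) | (valid | wait)) = {m0, m1, m2, m3, m4, m6, m7}
EG ((EX valid) | (valid | wait)): greatest fixpoint, start Z0 = {m0, m1, m2, m3, m4, m6, m7}, keep only states in Sat with some successor in Z. Z1 = {m0, m1, m2, m3, m4, m7}; fixed.
Sat(EG ((EX valid) | (valid | wait))) = {m0, m1, m2, m3, m4, m7}
|Sat(EG ((EX valid) | (valid | wait)))| = |{m0, m1, m2, m3, m4, m7}| = 6.

6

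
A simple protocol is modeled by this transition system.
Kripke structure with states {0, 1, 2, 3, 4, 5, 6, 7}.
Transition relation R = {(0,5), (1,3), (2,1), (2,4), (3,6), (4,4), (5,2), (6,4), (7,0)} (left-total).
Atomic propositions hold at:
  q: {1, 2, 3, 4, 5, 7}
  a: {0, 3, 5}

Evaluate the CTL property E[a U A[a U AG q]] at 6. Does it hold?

No

AG q: greatest fixpoint, start Z0 = {1, 2, 3, 4, 5, 7}, keep only states in Sat with every successor in Z. Z1 = {1, 2, 4, 5}; Z2 = {2, 4, 5}; Z3 = {4, 5}; Z4 = {4}; fixed.
Sat(AG q) = {4}
A[a U AG q]: least fixpoint, start Z0 = Sat(AG q) = {4}, add states in Sat(a) with every successor in Z. Already a fixed point.
Sat(A[a U AG q]) = {4}
E[a U A[a U AG q]]: least fixpoint, start Z0 = Sat(A[a U AG q]) = {4}, add states in Sat(a) with some successor in Z. Already a fixed point.
Sat(E[a U A[a U AG q]]) = {4}
6 ∉ Sat(E[a U A[a U AG q]]) = {4}, so the formula does not hold at 6.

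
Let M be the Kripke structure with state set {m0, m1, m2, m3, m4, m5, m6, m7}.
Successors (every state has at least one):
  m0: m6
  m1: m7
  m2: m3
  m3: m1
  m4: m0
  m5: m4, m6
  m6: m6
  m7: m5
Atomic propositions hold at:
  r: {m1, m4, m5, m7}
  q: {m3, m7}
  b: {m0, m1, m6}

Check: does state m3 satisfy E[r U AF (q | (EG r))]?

Yes

EG r: greatest fixpoint, start Z0 = {m1, m4, m5, m7}, keep only states in Sat with some successor in Z. Z1 = {m1, m5, m7}; Z2 = {m1, m7}; Z3 = {m1}; Z4 = ∅; fixed.
Sat(EG r) = ∅
Sat(q | (EG r)) = {m3, m7}
AF (q | (EG r)): least fixpoint, start Z0 = {m3, m7}, add states with every successor in Z. Z1 = {m1, m2, m3, m7}; fixed.
Sat(AF (q | (EG r))) = {m1, m2, m3, m7}
E[r U AF (q | (EG r))]: least fixpoint, start Z0 = Sat(AF (q | (EG r))) = {m1, m2, m3, m7}, add states in Sat(r) with some successor in Z. Already a fixed point.
Sat(E[r U AF (q | (EG r))]) = {m1, m2, m3, m7}
m3 ∈ Sat(E[r U AF (q | (EG r))]) = {m1, m2, m3, m7}, so the formula holds at m3.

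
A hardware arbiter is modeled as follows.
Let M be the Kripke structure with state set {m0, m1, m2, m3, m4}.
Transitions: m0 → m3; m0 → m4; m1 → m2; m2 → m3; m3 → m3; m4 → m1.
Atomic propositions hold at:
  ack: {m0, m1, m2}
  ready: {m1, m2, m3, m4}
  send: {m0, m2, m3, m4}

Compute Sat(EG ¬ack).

Sat(¬ack) = {m3, m4}
EG ¬ack: greatest fixpoint, start Z0 = {m3, m4}, keep only states in Sat with some successor in Z. Z1 = {m3}; fixed.
Sat(EG ¬ack) = {m3}

{m3}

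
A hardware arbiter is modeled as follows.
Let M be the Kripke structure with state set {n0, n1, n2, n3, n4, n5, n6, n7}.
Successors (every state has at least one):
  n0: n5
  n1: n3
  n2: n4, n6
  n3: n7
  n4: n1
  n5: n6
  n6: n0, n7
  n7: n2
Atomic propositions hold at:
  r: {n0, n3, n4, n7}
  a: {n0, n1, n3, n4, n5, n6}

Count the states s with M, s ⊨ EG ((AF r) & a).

3

AF r: least fixpoint, start Z0 = {n0, n3, n4, n7}, add states with every successor in Z. Z1 = {n0, n1, n3, n4, n6, n7}; Z2 = {n0, n1, n2, n3, n4, n5, n6, n7}; fixed.
Sat(AF r) = {n0, n1, n2, n3, n4, n5, n6, n7}
Sat((AF r) & a) = {n0, n1, n3, n4, n5, n6}
EG ((AF r) & a): greatest fixpoint, start Z0 = {n0, n1, n3, n4, n5, n6}, keep only states in Sat with some successor in Z. Z1 = {n0, n1, n4, n5, n6}; Z2 = {n0, n4, n5, n6}; Z3 = {n0, n5, n6}; fixed.
Sat(EG ((AF r) & a)) = {n0, n5, n6}
|Sat(EG ((AF r) & a))| = |{n0, n5, n6}| = 3.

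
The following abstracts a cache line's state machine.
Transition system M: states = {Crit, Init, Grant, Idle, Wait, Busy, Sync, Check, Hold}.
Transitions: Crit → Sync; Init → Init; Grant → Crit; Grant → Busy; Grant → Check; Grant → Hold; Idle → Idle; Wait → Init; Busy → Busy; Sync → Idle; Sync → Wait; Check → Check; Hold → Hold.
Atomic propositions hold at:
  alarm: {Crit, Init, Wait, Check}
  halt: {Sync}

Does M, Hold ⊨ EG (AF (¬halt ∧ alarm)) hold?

Sat(¬halt) = {Crit, Init, Grant, Idle, Wait, Busy, Check, Hold}
Sat(¬halt ∧ alarm) = {Crit, Init, Wait, Check}
AF (¬halt ∧ alarm): least fixpoint, start Z0 = {Crit, Init, Wait, Check}, add states with every successor in Z. Already a fixed point.
Sat(AF (¬halt ∧ alarm)) = {Crit, Init, Wait, Check}
EG (AF (¬halt ∧ alarm)): greatest fixpoint, start Z0 = {Crit, Init, Wait, Check}, keep only states in Sat with some successor in Z. Z1 = {Init, Wait, Check}; fixed.
Sat(EG (AF (¬halt ∧ alarm))) = {Init, Wait, Check}
Hold ∉ Sat(EG (AF (¬halt ∧ alarm))) = {Init, Wait, Check}, so the formula does not hold at Hold.

No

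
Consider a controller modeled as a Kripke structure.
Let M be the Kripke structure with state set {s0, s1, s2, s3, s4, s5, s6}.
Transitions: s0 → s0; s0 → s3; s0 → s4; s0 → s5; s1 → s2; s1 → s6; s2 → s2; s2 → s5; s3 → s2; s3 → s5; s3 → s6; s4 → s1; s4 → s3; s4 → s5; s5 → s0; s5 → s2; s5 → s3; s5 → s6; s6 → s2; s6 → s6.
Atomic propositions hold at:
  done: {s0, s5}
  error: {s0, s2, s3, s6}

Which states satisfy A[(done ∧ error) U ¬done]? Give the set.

{s1, s2, s3, s4, s6}

Sat(done ∧ error) = {s0}
Sat(¬done) = {s1, s2, s3, s4, s6}
A[(done ∧ error) U ¬done]: least fixpoint, start Z0 = Sat(¬done) = {s1, s2, s3, s4, s6}, add states in Sat(done ∧ error) with every successor in Z. Already a fixed point.
Sat(A[(done ∧ error) U ¬done]) = {s1, s2, s3, s4, s6}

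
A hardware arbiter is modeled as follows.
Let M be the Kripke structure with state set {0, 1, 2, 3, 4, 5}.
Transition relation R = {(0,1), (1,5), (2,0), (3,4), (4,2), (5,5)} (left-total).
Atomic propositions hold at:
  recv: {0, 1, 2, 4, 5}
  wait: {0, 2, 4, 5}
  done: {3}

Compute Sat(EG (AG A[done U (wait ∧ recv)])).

{5}

Sat(wait ∧ recv) = {0, 2, 4, 5}
A[done U (wait ∧ recv)]: least fixpoint, start Z0 = Sat((wait ∧ recv)) = {0, 2, 4, 5}, add states in Sat(done) with every successor in Z. Z1 = {0, 2, 3, 4, 5}; fixed.
Sat(A[done U (wait ∧ recv)]) = {0, 2, 3, 4, 5}
AG A[done U (wait ∧ recv)]: greatest fixpoint, start Z0 = {0, 2, 3, 4, 5}, keep only states in Sat with every successor in Z. Z1 = {2, 3, 4, 5}; Z2 = {3, 4, 5}; Z3 = {3, 5}; Z4 = {5}; fixed.
Sat(AG A[done U (wait ∧ recv)]) = {5}
EG (AG A[done U (wait ∧ recv)]): greatest fixpoint, start Z0 = {5}, keep only states in Sat with some successor in Z. Already a fixed point.
Sat(EG (AG A[done U (wait ∧ recv)])) = {5}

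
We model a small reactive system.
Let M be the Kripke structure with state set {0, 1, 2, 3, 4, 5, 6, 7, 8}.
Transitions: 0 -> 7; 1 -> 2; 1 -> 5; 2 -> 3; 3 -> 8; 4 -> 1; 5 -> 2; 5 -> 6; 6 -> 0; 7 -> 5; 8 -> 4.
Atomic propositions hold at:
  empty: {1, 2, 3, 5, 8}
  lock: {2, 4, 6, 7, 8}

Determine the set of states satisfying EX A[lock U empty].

A[lock U empty]: least fixpoint, start Z0 = Sat(empty) = {1, 2, 3, 5, 8}, add states in Sat(lock) with every successor in Z. Z1 = {1, 2, 3, 4, 5, 7, 8}; fixed.
Sat(A[lock U empty]) = {1, 2, 3, 4, 5, 7, 8}
Sat(EX A[lock U empty]) = {s : some successor in {1, 2, 3, 4, 5, 7, 8}} = {0, 1, 2, 3, 4, 5, 7, 8}

{0, 1, 2, 3, 4, 5, 7, 8}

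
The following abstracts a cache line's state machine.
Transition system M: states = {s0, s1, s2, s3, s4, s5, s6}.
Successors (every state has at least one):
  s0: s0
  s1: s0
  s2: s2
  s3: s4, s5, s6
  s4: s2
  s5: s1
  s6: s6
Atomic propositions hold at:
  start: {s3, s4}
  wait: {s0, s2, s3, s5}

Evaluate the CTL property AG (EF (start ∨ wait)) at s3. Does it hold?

No

Sat(start ∨ wait) = {s0, s2, s3, s4, s5}
EF (start ∨ wait): least fixpoint, start Z0 = {s0, s2, s3, s4, s5}, add states with some successor in Z. Z1 = {s0, s1, s2, s3, s4, s5}; fixed.
Sat(EF (start ∨ wait)) = {s0, s1, s2, s3, s4, s5}
AG (EF (start ∨ wait)): greatest fixpoint, start Z0 = {s0, s1, s2, s3, s4, s5}, keep only states in Sat with every successor in Z. Z1 = {s0, s1, s2, s4, s5}; fixed.
Sat(AG (EF (start ∨ wait))) = {s0, s1, s2, s4, s5}
s3 ∉ Sat(AG (EF (start ∨ wait))) = {s0, s1, s2, s4, s5}, so the formula does not hold at s3.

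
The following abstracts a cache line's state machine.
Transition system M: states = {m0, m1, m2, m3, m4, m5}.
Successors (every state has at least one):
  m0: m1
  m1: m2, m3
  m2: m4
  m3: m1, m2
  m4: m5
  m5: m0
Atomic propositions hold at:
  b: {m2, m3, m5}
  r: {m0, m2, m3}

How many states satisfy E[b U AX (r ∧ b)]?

2

Sat(r ∧ b) = {m2, m3}
Sat(AX (r ∧ b)) = {s : every successor in {m2, m3}} = {m1}
E[b U AX (r ∧ b)]: least fixpoint, start Z0 = Sat(AX (r ∧ b)) = {m1}, add states in Sat(b) with some successor in Z. Z1 = {m1, m3}; fixed.
Sat(E[b U AX (r ∧ b)]) = {m1, m3}
|Sat(E[b U AX (r ∧ b)])| = |{m1, m3}| = 2.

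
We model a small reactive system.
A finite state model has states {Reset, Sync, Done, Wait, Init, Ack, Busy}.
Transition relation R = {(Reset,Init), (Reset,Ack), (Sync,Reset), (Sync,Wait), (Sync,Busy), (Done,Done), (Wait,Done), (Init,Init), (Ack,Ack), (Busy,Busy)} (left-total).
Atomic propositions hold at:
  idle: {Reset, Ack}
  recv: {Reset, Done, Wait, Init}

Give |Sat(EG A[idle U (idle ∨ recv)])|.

Sat(idle ∨ recv) = {Reset, Done, Wait, Init, Ack}
A[idle U (idle ∨ recv)]: least fixpoint, start Z0 = Sat((idle ∨ recv)) = {Reset, Done, Wait, Init, Ack}, add states in Sat(idle) with every successor in Z. Already a fixed point.
Sat(A[idle U (idle ∨ recv)]) = {Reset, Done, Wait, Init, Ack}
EG A[idle U (idle ∨ recv)]: greatest fixpoint, start Z0 = {Reset, Done, Wait, Init, Ack}, keep only states in Sat with some successor in Z. Already a fixed point.
Sat(EG A[idle U (idle ∨ recv)]) = {Reset, Done, Wait, Init, Ack}
|Sat(EG A[idle U (idle ∨ recv)])| = |{Reset, Done, Wait, Init, Ack}| = 5.

5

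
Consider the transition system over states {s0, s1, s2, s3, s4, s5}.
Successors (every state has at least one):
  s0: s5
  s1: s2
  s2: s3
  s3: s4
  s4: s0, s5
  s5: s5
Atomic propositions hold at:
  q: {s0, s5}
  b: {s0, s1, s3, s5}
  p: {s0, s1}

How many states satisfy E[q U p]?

2

E[q U p]: least fixpoint, start Z0 = Sat(p) = {s0, s1}, add states in Sat(q) with some successor in Z. Already a fixed point.
Sat(E[q U p]) = {s0, s1}
|Sat(E[q U p])| = |{s0, s1}| = 2.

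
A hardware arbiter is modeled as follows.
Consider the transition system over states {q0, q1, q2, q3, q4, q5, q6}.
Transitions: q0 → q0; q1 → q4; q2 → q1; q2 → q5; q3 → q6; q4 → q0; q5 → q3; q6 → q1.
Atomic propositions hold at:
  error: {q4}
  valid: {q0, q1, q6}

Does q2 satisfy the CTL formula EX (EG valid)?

EG valid: greatest fixpoint, start Z0 = {q0, q1, q6}, keep only states in Sat with some successor in Z. Z1 = {q0, q6}; Z2 = {q0}; fixed.
Sat(EG valid) = {q0}
Sat(EX (EG valid)) = {s : some successor in {q0}} = {q0, q4}
q2 ∉ Sat(EX (EG valid)) = {q0, q4}, so the formula does not hold at q2.

No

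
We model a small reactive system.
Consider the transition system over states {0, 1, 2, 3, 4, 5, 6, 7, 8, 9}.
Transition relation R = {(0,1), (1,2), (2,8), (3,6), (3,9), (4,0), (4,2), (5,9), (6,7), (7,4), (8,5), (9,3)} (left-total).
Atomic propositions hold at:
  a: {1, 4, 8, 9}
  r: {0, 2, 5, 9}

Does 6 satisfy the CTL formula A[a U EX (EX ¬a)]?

Sat(¬a) = {0, 2, 3, 5, 6, 7}
Sat(EX ¬a) = {s : some successor in {0, 2, 3, 5, 6, 7}} = {1, 3, 4, 6, 8, 9}
Sat(EX (EX ¬a)) = {s : some successor in {1, 3, 4, 6, 8, 9}} = {0, 2, 3, 5, 7, 9}
A[a U EX (EX ¬a)]: least fixpoint, start Z0 = Sat(EX (EX ¬a)) = {0, 2, 3, 5, 7, 9}, add states in Sat(a) with every successor in Z. Z1 = {0, 1, 2, 3, 4, 5, 7, 8, 9}; fixed.
Sat(A[a U EX (EX ¬a)]) = {0, 1, 2, 3, 4, 5, 7, 8, 9}
6 ∉ Sat(A[a U EX (EX ¬a)]) = {0, 1, 2, 3, 4, 5, 7, 8, 9}, so the formula does not hold at 6.

No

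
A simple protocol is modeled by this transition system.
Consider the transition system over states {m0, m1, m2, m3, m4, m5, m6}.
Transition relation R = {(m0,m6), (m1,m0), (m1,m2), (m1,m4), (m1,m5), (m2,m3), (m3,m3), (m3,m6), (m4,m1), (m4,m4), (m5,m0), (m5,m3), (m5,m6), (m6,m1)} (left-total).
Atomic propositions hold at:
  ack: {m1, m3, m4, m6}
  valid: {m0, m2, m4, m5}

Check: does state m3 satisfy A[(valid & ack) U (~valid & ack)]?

Yes

Sat(valid & ack) = {m4}
Sat(~valid) = {m1, m3, m6}
Sat(~valid & ack) = {m1, m3, m6}
A[(valid & ack) U (~valid & ack)]: least fixpoint, start Z0 = Sat((~valid & ack)) = {m1, m3, m6}, add states in Sat(valid & ack) with every successor in Z. Already a fixed point.
Sat(A[(valid & ack) U (~valid & ack)]) = {m1, m3, m6}
m3 ∈ Sat(A[(valid & ack) U (~valid & ack)]) = {m1, m3, m6}, so the formula holds at m3.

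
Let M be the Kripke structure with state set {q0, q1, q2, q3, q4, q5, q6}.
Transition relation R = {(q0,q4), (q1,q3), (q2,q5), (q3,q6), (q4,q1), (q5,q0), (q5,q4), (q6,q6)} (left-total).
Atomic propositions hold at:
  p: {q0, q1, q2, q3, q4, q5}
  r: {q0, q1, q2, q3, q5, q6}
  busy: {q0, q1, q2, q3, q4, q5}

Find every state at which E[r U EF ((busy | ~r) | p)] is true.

{q0, q1, q2, q3, q4, q5}

Sat(~r) = {q4}
Sat(busy | ~r) = {q0, q1, q2, q3, q4, q5}
Sat((busy | ~r) | p) = {q0, q1, q2, q3, q4, q5}
EF ((busy | ~r) | p): least fixpoint, start Z0 = {q0, q1, q2, q3, q4, q5}, add states with some successor in Z. Already a fixed point.
Sat(EF ((busy | ~r) | p)) = {q0, q1, q2, q3, q4, q5}
E[r U EF ((busy | ~r) | p)]: least fixpoint, start Z0 = Sat(EF ((busy | ~r) | p)) = {q0, q1, q2, q3, q4, q5}, add states in Sat(r) with some successor in Z. Already a fixed point.
Sat(E[r U EF ((busy | ~r) | p)]) = {q0, q1, q2, q3, q4, q5}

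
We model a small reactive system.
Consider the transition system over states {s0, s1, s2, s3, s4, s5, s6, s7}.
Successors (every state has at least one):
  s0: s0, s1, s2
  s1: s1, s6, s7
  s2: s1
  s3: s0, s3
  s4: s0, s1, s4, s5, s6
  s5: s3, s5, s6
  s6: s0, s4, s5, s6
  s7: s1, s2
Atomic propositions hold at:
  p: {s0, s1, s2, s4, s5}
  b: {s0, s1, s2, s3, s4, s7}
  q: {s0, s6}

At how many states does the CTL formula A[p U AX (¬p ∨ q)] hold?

Sat(¬p) = {s3, s6, s7}
Sat(¬p ∨ q) = {s0, s3, s6, s7}
Sat(AX (¬p ∨ q)) = {s : every successor in {s0, s3, s6, s7}} = {s3}
A[p U AX (¬p ∨ q)]: least fixpoint, start Z0 = Sat(AX (¬p ∨ q)) = {s3}, add states in Sat(p) with every successor in Z. Already a fixed point.
Sat(A[p U AX (¬p ∨ q)]) = {s3}
|Sat(A[p U AX (¬p ∨ q)])| = |{s3}| = 1.

1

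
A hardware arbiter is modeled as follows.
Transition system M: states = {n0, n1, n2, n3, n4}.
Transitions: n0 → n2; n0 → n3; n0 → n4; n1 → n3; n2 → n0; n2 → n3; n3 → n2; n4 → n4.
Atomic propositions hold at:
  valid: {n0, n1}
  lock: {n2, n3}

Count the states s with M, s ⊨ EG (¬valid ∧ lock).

Sat(¬valid) = {n2, n3, n4}
Sat(¬valid ∧ lock) = {n2, n3}
EG (¬valid ∧ lock): greatest fixpoint, start Z0 = {n2, n3}, keep only states in Sat with some successor in Z. Already a fixed point.
Sat(EG (¬valid ∧ lock)) = {n2, n3}
|Sat(EG (¬valid ∧ lock))| = |{n2, n3}| = 2.

2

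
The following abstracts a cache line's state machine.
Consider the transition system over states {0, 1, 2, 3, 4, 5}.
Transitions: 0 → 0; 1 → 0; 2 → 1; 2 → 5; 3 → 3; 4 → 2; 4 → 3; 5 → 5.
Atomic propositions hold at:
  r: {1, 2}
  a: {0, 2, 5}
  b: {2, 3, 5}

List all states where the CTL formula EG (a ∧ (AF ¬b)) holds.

{0}

Sat(¬b) = {0, 1, 4}
AF ¬b: least fixpoint, start Z0 = {0, 1, 4}, add states with every successor in Z. Already a fixed point.
Sat(AF ¬b) = {0, 1, 4}
Sat(a ∧ (AF ¬b)) = {0}
EG (a ∧ (AF ¬b)): greatest fixpoint, start Z0 = {0}, keep only states in Sat with some successor in Z. Already a fixed point.
Sat(EG (a ∧ (AF ¬b))) = {0}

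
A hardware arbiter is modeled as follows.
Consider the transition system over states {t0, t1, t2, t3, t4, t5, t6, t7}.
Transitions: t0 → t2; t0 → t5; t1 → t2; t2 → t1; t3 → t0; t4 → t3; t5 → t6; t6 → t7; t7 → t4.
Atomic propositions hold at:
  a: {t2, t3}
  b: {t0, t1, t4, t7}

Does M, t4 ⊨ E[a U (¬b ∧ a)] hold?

No

Sat(¬b) = {t2, t3, t5, t6}
Sat(¬b ∧ a) = {t2, t3}
E[a U (¬b ∧ a)]: least fixpoint, start Z0 = Sat((¬b ∧ a)) = {t2, t3}, add states in Sat(a) with some successor in Z. Already a fixed point.
Sat(E[a U (¬b ∧ a)]) = {t2, t3}
t4 ∉ Sat(E[a U (¬b ∧ a)]) = {t2, t3}, so the formula does not hold at t4.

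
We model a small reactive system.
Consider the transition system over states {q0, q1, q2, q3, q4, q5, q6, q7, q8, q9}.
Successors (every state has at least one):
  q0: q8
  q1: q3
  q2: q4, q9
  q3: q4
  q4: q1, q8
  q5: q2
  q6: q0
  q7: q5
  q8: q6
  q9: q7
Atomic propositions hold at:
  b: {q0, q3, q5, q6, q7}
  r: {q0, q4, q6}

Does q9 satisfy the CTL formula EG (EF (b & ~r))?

Sat(~r) = {q1, q2, q3, q5, q7, q8, q9}
Sat(b & ~r) = {q3, q5, q7}
EF (b & ~r): least fixpoint, start Z0 = {q3, q5, q7}, add states with some successor in Z. Z1 = {q1, q3, q5, q7, q9}; Z2 = {q1, q2, q3, q4, q5, q7, q9}; fixed.
Sat(EF (b & ~r)) = {q1, q2, q3, q4, q5, q7, q9}
EG (EF (b & ~r)): greatest fixpoint, start Z0 = {q1, q2, q3, q4, q5, q7, q9}, keep only states in Sat with some successor in Z. Already a fixed point.
Sat(EG (EF (b & ~r))) = {q1, q2, q3, q4, q5, q7, q9}
q9 ∈ Sat(EG (EF (b & ~r))) = {q1, q2, q3, q4, q5, q7, q9}, so the formula holds at q9.

Yes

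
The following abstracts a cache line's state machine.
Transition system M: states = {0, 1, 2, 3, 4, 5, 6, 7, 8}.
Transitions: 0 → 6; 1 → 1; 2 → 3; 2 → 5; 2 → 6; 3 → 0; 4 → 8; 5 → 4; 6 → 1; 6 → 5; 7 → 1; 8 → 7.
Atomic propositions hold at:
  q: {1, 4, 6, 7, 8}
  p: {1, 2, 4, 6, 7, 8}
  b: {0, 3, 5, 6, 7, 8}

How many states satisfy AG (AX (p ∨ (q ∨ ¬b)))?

5

Sat(¬b) = {1, 2, 4}
Sat(q ∨ ¬b) = {1, 2, 4, 6, 7, 8}
Sat(p ∨ (q ∨ ¬b)) = {1, 2, 4, 6, 7, 8}
Sat(AX (p ∨ (q ∨ ¬b))) = {s : every successor in {1, 2, 4, 6, 7, 8}} = {0, 1, 4, 5, 7, 8}
AG (AX (p ∨ (q ∨ ¬b))): greatest fixpoint, start Z0 = {0, 1, 4, 5, 7, 8}, keep only states in Sat with every successor in Z. Z1 = {1, 4, 5, 7, 8}; fixed.
Sat(AG (AX (p ∨ (q ∨ ¬b)))) = {1, 4, 5, 7, 8}
|Sat(AG (AX (p ∨ (q ∨ ¬b))))| = |{1, 4, 5, 7, 8}| = 5.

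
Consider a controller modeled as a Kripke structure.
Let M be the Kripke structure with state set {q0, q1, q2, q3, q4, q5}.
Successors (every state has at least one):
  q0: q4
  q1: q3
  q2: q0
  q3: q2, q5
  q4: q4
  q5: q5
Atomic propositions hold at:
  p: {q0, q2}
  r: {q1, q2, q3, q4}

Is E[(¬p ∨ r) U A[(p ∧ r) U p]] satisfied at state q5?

No

Sat(¬p) = {q1, q3, q4, q5}
Sat(¬p ∨ r) = {q1, q2, q3, q4, q5}
Sat(p ∧ r) = {q2}
A[(p ∧ r) U p]: least fixpoint, start Z0 = Sat(p) = {q0, q2}, add states in Sat(p ∧ r) with every successor in Z. Already a fixed point.
Sat(A[(p ∧ r) U p]) = {q0, q2}
E[(¬p ∨ r) U A[(p ∧ r) U p]]: least fixpoint, start Z0 = Sat(A[(p ∧ r) U p]) = {q0, q2}, add states in Sat(¬p ∨ r) with some successor in Z. Z1 = {q0, q2, q3}; Z2 = {q0, q1, q2, q3}; fixed.
Sat(E[(¬p ∨ r) U A[(p ∧ r) U p]]) = {q0, q1, q2, q3}
q5 ∉ Sat(E[(¬p ∨ r) U A[(p ∧ r) U p]]) = {q0, q1, q2, q3}, so the formula does not hold at q5.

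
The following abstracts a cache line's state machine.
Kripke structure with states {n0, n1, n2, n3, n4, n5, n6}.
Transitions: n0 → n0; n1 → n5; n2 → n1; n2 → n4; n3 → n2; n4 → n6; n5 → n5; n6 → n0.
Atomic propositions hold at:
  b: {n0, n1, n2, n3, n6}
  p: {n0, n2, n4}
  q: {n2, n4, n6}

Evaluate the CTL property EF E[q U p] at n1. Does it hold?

No

E[q U p]: least fixpoint, start Z0 = Sat(p) = {n0, n2, n4}, add states in Sat(q) with some successor in Z. Z1 = {n0, n2, n4, n6}; fixed.
Sat(E[q U p]) = {n0, n2, n4, n6}
EF E[q U p]: least fixpoint, start Z0 = {n0, n2, n4, n6}, add states with some successor in Z. Z1 = {n0, n2, n3, n4, n6}; fixed.
Sat(EF E[q U p]) = {n0, n2, n3, n4, n6}
n1 ∉ Sat(EF E[q U p]) = {n0, n2, n3, n4, n6}, so the formula does not hold at n1.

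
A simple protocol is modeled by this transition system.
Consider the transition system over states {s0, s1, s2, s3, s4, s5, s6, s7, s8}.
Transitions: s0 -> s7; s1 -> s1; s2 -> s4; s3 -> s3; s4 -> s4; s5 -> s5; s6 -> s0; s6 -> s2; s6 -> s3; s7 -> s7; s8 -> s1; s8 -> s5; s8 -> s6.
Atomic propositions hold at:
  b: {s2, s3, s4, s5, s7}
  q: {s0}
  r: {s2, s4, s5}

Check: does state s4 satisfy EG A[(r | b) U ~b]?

No

Sat(r | b) = {s2, s3, s4, s5, s7}
Sat(~b) = {s0, s1, s6, s8}
A[(r | b) U ~b]: least fixpoint, start Z0 = Sat(~b) = {s0, s1, s6, s8}, add states in Sat(r | b) with every successor in Z. Already a fixed point.
Sat(A[(r | b) U ~b]) = {s0, s1, s6, s8}
EG A[(r | b) U ~b]: greatest fixpoint, start Z0 = {s0, s1, s6, s8}, keep only states in Sat with some successor in Z. Z1 = {s1, s6, s8}; Z2 = {s1, s8}; fixed.
Sat(EG A[(r | b) U ~b]) = {s1, s8}
s4 ∉ Sat(EG A[(r | b) U ~b]) = {s1, s8}, so the formula does not hold at s4.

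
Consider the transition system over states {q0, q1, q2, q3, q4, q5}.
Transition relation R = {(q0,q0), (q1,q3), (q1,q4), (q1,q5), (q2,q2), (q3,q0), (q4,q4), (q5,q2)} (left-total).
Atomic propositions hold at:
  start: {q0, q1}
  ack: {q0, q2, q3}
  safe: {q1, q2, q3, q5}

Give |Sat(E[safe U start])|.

E[safe U start]: least fixpoint, start Z0 = Sat(start) = {q0, q1}, add states in Sat(safe) with some successor in Z. Z1 = {q0, q1, q3}; fixed.
Sat(E[safe U start]) = {q0, q1, q3}
|Sat(E[safe U start])| = |{q0, q1, q3}| = 3.

3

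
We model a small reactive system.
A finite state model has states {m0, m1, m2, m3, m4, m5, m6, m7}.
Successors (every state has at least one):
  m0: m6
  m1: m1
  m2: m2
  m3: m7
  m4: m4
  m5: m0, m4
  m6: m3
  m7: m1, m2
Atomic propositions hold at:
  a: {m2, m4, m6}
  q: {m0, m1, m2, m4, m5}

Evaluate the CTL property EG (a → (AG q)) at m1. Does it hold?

AG q: greatest fixpoint, start Z0 = {m0, m1, m2, m4, m5}, keep only states in Sat with every successor in Z. Z1 = {m1, m2, m4, m5}; Z2 = {m1, m2, m4}; fixed.
Sat(AG q) = {m1, m2, m4}
Sat(a → (AG q)) = {m0, m1, m2, m3, m4, m5, m7}
EG (a → (AG q)): greatest fixpoint, start Z0 = {m0, m1, m2, m3, m4, m5, m7}, keep only states in Sat with some successor in Z. Z1 = {m1, m2, m3, m4, m5, m7}; fixed.
Sat(EG (a → (AG q))) = {m1, m2, m3, m4, m5, m7}
m1 ∈ Sat(EG (a → (AG q))) = {m1, m2, m3, m4, m5, m7}, so the formula holds at m1.

Yes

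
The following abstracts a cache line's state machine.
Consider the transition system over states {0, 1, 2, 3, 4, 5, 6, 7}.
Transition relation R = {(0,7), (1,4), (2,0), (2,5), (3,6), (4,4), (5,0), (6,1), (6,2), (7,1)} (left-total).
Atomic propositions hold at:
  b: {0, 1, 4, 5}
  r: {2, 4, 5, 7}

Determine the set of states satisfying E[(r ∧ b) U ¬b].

{2, 3, 6, 7}

Sat(r ∧ b) = {4, 5}
Sat(¬b) = {2, 3, 6, 7}
E[(r ∧ b) U ¬b]: least fixpoint, start Z0 = Sat(¬b) = {2, 3, 6, 7}, add states in Sat(r ∧ b) with some successor in Z. Already a fixed point.
Sat(E[(r ∧ b) U ¬b]) = {2, 3, 6, 7}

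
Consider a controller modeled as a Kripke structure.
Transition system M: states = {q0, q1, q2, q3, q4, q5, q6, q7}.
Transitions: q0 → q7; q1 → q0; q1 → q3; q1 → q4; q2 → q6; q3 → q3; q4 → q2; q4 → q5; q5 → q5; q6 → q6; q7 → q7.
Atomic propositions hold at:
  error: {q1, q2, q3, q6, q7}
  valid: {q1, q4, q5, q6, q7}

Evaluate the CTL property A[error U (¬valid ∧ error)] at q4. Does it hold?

Sat(¬valid) = {q0, q2, q3}
Sat(¬valid ∧ error) = {q2, q3}
A[error U (¬valid ∧ error)]: least fixpoint, start Z0 = Sat((¬valid ∧ error)) = {q2, q3}, add states in Sat(error) with every successor in Z. Already a fixed point.
Sat(A[error U (¬valid ∧ error)]) = {q2, q3}
q4 ∉ Sat(A[error U (¬valid ∧ error)]) = {q2, q3}, so the formula does not hold at q4.

No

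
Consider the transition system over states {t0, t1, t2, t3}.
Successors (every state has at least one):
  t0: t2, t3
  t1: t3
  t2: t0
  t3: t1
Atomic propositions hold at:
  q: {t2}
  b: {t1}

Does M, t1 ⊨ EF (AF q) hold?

No

AF q: least fixpoint, start Z0 = {t2}, add states with every successor in Z. Already a fixed point.
Sat(AF q) = {t2}
EF (AF q): least fixpoint, start Z0 = {t2}, add states with some successor in Z. Z1 = {t0, t2}; fixed.
Sat(EF (AF q)) = {t0, t2}
t1 ∉ Sat(EF (AF q)) = {t0, t2}, so the formula does not hold at t1.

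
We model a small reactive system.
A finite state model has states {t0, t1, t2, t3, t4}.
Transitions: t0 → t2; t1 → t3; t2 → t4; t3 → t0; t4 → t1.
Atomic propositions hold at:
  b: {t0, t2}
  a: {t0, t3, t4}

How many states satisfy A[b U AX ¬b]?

Sat(¬b) = {t1, t3, t4}
Sat(AX ¬b) = {s : every successor in {t1, t3, t4}} = {t1, t2, t4}
A[b U AX ¬b]: least fixpoint, start Z0 = Sat(AX ¬b) = {t1, t2, t4}, add states in Sat(b) with every successor in Z. Z1 = {t0, t1, t2, t4}; fixed.
Sat(A[b U AX ¬b]) = {t0, t1, t2, t4}
|Sat(A[b U AX ¬b])| = |{t0, t1, t2, t4}| = 4.

4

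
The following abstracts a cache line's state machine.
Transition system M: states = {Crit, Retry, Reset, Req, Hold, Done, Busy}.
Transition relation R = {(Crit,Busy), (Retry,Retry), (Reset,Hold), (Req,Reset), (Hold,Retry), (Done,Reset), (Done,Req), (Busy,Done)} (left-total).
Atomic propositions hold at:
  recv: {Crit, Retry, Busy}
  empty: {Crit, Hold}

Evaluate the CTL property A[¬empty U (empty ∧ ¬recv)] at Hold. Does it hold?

Yes

Sat(¬empty) = {Retry, Reset, Req, Done, Busy}
Sat(¬recv) = {Reset, Req, Hold, Done}
Sat(empty ∧ ¬recv) = {Hold}
A[¬empty U (empty ∧ ¬recv)]: least fixpoint, start Z0 = Sat((empty ∧ ¬recv)) = {Hold}, add states in Sat(¬empty) with every successor in Z. Z1 = {Reset, Hold}; Z2 = {Reset, Req, Hold}; Z3 = {Reset, Req, Hold, Done}; Z4 = {Reset, Req, Hold, Done, Busy}; fixed.
Sat(A[¬empty U (empty ∧ ¬recv)]) = {Reset, Req, Hold, Done, Busy}
Hold ∈ Sat(A[¬empty U (empty ∧ ¬recv)]) = {Reset, Req, Hold, Done, Busy}, so the formula holds at Hold.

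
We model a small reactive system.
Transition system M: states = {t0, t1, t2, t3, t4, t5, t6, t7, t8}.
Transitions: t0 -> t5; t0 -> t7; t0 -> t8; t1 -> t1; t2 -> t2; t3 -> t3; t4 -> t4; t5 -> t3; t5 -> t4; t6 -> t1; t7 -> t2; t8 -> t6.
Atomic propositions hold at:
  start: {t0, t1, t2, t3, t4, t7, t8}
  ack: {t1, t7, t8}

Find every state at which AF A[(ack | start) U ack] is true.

{t1, t6, t7, t8}

Sat(ack | start) = {t0, t1, t2, t3, t4, t7, t8}
A[(ack | start) U ack]: least fixpoint, start Z0 = Sat(ack) = {t1, t7, t8}, add states in Sat(ack | start) with every successor in Z. Already a fixed point.
Sat(A[(ack | start) U ack]) = {t1, t7, t8}
AF A[(ack | start) U ack]: least fixpoint, start Z0 = {t1, t7, t8}, add states with every successor in Z. Z1 = {t1, t6, t7, t8}; fixed.
Sat(AF A[(ack | start) U ack]) = {t1, t6, t7, t8}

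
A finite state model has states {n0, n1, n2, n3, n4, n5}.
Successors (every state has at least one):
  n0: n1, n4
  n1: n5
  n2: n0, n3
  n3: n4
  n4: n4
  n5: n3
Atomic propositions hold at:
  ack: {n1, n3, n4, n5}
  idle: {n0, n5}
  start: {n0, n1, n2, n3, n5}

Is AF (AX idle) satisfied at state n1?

Sat(AX idle) = {s : every successor in {n0, n5}} = {n1}
AF (AX idle): least fixpoint, start Z0 = {n1}, add states with every successor in Z. Already a fixed point.
Sat(AF (AX idle)) = {n1}
n1 ∈ Sat(AF (AX idle)) = {n1}, so the formula holds at n1.

Yes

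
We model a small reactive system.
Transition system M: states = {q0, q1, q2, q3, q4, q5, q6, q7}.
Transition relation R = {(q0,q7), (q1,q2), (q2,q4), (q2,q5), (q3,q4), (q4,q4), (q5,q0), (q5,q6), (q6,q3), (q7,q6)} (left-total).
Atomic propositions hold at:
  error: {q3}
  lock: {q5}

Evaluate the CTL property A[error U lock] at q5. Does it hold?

Yes

A[error U lock]: least fixpoint, start Z0 = Sat(lock) = {q5}, add states in Sat(error) with every successor in Z. Already a fixed point.
Sat(A[error U lock]) = {q5}
q5 ∈ Sat(A[error U lock]) = {q5}, so the formula holds at q5.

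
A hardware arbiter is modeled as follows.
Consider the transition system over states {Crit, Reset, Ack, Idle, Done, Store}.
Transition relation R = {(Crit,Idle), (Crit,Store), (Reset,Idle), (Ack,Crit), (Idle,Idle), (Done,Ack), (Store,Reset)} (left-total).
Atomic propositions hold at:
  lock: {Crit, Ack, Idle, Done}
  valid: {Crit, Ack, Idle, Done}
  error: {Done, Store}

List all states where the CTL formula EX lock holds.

Sat(EX lock) = {s : some successor in {Crit, Ack, Idle, Done}} = {Crit, Reset, Ack, Idle, Done}

{Crit, Reset, Ack, Idle, Done}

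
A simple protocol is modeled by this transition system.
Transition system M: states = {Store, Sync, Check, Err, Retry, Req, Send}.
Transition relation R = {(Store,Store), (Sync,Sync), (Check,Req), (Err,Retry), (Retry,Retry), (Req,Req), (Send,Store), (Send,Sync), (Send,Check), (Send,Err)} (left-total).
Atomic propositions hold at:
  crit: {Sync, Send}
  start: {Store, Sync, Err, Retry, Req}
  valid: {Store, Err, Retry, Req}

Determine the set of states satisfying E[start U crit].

{Sync, Send}

E[start U crit]: least fixpoint, start Z0 = Sat(crit) = {Sync, Send}, add states in Sat(start) with some successor in Z. Already a fixed point.
Sat(E[start U crit]) = {Sync, Send}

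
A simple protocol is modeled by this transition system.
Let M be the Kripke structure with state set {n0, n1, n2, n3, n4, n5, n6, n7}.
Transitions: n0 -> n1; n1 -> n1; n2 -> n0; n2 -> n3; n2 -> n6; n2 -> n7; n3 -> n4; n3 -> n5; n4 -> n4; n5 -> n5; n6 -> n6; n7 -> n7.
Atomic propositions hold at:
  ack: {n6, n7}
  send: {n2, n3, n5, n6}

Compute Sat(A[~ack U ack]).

{n6, n7}

Sat(~ack) = {n0, n1, n2, n3, n4, n5}
A[~ack U ack]: least fixpoint, start Z0 = Sat(ack) = {n6, n7}, add states in Sat(~ack) with every successor in Z. Already a fixed point.
Sat(A[~ack U ack]) = {n6, n7}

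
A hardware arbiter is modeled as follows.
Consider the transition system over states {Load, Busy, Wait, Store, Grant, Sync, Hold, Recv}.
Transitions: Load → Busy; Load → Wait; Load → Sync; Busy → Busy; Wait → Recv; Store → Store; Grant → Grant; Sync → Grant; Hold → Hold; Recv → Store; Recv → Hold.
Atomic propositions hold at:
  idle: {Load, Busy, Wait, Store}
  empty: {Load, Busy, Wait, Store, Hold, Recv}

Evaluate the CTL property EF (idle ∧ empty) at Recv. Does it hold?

Yes

Sat(idle ∧ empty) = {Load, Busy, Wait, Store}
EF (idle ∧ empty): least fixpoint, start Z0 = {Load, Busy, Wait, Store}, add states with some successor in Z. Z1 = {Load, Busy, Wait, Store, Recv}; fixed.
Sat(EF (idle ∧ empty)) = {Load, Busy, Wait, Store, Recv}
Recv ∈ Sat(EF (idle ∧ empty)) = {Load, Busy, Wait, Store, Recv}, so the formula holds at Recv.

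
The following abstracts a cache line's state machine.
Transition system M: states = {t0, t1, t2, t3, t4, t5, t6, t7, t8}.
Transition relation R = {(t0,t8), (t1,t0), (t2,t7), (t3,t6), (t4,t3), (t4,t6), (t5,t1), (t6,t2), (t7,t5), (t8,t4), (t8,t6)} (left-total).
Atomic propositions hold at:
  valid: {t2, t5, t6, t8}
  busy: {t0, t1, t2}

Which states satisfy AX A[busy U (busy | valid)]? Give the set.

Sat(busy | valid) = {t0, t1, t2, t5, t6, t8}
A[busy U (busy | valid)]: least fixpoint, start Z0 = Sat((busy | valid)) = {t0, t1, t2, t5, t6, t8}, add states in Sat(busy) with every successor in Z. Already a fixed point.
Sat(A[busy U (busy | valid)]) = {t0, t1, t2, t5, t6, t8}
Sat(AX A[busy U (busy | valid)]) = {s : every successor in {t0, t1, t2, t5, t6, t8}} = {t0, t1, t3, t5, t6, t7}

{t0, t1, t3, t5, t6, t7}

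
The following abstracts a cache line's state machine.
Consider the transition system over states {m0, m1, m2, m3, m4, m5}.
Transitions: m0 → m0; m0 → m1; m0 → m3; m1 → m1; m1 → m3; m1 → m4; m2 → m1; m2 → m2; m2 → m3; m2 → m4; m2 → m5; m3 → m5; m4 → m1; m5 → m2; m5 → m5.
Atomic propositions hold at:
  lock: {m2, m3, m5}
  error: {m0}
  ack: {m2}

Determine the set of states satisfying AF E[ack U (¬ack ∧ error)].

Sat(¬ack) = {m0, m1, m3, m4, m5}
Sat(¬ack ∧ error) = {m0}
E[ack U (¬ack ∧ error)]: least fixpoint, start Z0 = Sat((¬ack ∧ error)) = {m0}, add states in Sat(ack) with some successor in Z. Already a fixed point.
Sat(E[ack U (¬ack ∧ error)]) = {m0}
AF E[ack U (¬ack ∧ error)]: least fixpoint, start Z0 = {m0}, add states with every successor in Z. Already a fixed point.
Sat(AF E[ack U (¬ack ∧ error)]) = {m0}

{m0}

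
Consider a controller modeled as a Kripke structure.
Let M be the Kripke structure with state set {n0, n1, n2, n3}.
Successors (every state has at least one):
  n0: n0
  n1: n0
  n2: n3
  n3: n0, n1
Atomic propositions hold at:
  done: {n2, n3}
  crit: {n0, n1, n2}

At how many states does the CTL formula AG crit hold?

2

AG crit: greatest fixpoint, start Z0 = {n0, n1, n2}, keep only states in Sat with every successor in Z. Z1 = {n0, n1}; fixed.
Sat(AG crit) = {n0, n1}
|Sat(AG crit)| = |{n0, n1}| = 2.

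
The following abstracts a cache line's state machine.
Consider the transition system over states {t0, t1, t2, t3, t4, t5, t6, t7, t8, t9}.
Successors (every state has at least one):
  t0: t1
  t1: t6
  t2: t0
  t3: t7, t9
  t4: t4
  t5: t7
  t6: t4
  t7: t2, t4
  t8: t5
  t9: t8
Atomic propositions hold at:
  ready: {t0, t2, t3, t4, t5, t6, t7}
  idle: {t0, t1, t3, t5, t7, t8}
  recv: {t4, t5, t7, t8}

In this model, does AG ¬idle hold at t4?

Yes

Sat(¬idle) = {t2, t4, t6, t9}
AG ¬idle: greatest fixpoint, start Z0 = {t2, t4, t6, t9}, keep only states in Sat with every successor in Z. Z1 = {t4, t6}; fixed.
Sat(AG ¬idle) = {t4, t6}
t4 ∈ Sat(AG ¬idle) = {t4, t6}, so the formula holds at t4.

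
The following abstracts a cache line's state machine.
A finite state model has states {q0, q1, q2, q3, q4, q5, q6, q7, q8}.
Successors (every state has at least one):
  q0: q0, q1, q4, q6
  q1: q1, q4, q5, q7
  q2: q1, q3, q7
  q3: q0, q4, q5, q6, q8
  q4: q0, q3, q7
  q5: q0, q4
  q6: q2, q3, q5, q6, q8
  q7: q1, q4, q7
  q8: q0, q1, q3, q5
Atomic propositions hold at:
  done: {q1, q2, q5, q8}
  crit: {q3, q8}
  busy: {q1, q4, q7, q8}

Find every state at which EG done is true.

{q1, q2, q8}

EG done: greatest fixpoint, start Z0 = {q1, q2, q5, q8}, keep only states in Sat with some successor in Z. Z1 = {q1, q2, q8}; fixed.
Sat(EG done) = {q1, q2, q8}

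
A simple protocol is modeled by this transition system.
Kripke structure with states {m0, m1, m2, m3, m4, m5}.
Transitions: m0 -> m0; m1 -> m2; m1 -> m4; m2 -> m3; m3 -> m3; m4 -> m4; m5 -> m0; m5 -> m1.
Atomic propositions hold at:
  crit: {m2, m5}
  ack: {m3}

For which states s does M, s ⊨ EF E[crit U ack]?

E[crit U ack]: least fixpoint, start Z0 = Sat(ack) = {m3}, add states in Sat(crit) with some successor in Z. Z1 = {m2, m3}; fixed.
Sat(E[crit U ack]) = {m2, m3}
EF E[crit U ack]: least fixpoint, start Z0 = {m2, m3}, add states with some successor in Z. Z1 = {m1, m2, m3}; Z2 = {m1, m2, m3, m5}; fixed.
Sat(EF E[crit U ack]) = {m1, m2, m3, m5}

{m1, m2, m3, m5}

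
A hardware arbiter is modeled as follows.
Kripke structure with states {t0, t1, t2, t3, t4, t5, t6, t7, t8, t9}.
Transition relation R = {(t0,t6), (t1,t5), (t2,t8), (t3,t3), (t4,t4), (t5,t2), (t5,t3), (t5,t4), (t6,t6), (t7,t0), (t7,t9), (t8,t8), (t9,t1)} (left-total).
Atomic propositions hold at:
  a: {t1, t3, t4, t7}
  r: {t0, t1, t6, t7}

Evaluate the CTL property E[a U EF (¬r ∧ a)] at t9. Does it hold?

Yes

Sat(¬r) = {t2, t3, t4, t5, t8, t9}
Sat(¬r ∧ a) = {t3, t4}
EF (¬r ∧ a): least fixpoint, start Z0 = {t3, t4}, add states with some successor in Z. Z1 = {t3, t4, t5}; Z2 = {t1, t3, t4, t5}; Z3 = {t1, t3, t4, t5, t9}; Z4 = {t1, t3, t4, t5, t7, t9}; fixed.
Sat(EF (¬r ∧ a)) = {t1, t3, t4, t5, t7, t9}
E[a U EF (¬r ∧ a)]: least fixpoint, start Z0 = Sat(EF (¬r ∧ a)) = {t1, t3, t4, t5, t7, t9}, add states in Sat(a) with some successor in Z. Already a fixed point.
Sat(E[a U EF (¬r ∧ a)]) = {t1, t3, t4, t5, t7, t9}
t9 ∈ Sat(E[a U EF (¬r ∧ a)]) = {t1, t3, t4, t5, t7, t9}, so the formula holds at t9.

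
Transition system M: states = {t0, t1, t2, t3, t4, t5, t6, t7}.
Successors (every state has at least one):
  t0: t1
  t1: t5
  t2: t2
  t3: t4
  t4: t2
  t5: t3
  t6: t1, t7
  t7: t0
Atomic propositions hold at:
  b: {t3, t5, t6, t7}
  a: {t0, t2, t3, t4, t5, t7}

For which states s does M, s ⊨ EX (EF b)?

EF b: least fixpoint, start Z0 = {t3, t5, t6, t7}, add states with some successor in Z. Z1 = {t1, t3, t5, t6, t7}; Z2 = {t0, t1, t3, t5, t6, t7}; fixed.
Sat(EF b) = {t0, t1, t3, t5, t6, t7}
Sat(EX (EF b)) = {s : some successor in {t0, t1, t3, t5, t6, t7}} = {t0, t1, t5, t6, t7}

{t0, t1, t5, t6, t7}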